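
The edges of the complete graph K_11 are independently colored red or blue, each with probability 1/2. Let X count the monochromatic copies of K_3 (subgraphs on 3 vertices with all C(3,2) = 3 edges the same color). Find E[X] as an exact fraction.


Let X = Σ_S X_S over the C(11, 3) = 165 subsets S of size 3, where X_S = 1 if the K_3 on S is monochromatic.
For a fixed S, the K_3 on S has C(3, 2) = 3 edges. P[all 3 edges red] = (1/2)^3, and likewise for blue, so P[monochromatic] = 2·(1/2)^3 = 2^{1 − 3} = 1/4.
By linearity: E[X] = C(11, 3) · 2^{1 − 3} = 165 · 1/4 = 165/4.
Numerically: E[X] ≈ 41.250.

E[X] = C(11,3)·2^(1−C(3,2)) = 165/4 ≈ 41.250.


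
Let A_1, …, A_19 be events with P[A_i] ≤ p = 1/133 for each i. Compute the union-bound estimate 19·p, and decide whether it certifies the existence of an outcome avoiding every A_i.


Union bound: P[∪_{i=1}^{19} A_i] ≤ Σ_i P[A_i] ≤ 19·p = 19·(1/133) = 1/7.
Numerically: 1/7 ≈ 0.1428571.
Is 1/7 < 1? YES.
Since P[∪ A_i] ≤ 1/7 < 1, the complement has P[∩ A_i^c] ≥ 1 − 1/7 = 6/7 > 0, so some outcome avoids every A_i.

19·p = 1/7 ≈ 0.1428571; existence CERTIFIED by the union bound.


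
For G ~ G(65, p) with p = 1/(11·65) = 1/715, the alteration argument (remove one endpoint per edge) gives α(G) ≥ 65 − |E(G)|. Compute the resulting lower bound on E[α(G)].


E[|E(G)|] = C(65, 2)·p = 2080 · (1/715) = 32/11.
E[α(G)] ≥ n − E[|E(G)|] = 65 − 32/11 = 683/11.
Numerically: ≈ 62.091.
(This is only a lower bound; the true E[α(G)] may be larger.)

E[α(G)] ≥ 683/11 ≈ 62.091.


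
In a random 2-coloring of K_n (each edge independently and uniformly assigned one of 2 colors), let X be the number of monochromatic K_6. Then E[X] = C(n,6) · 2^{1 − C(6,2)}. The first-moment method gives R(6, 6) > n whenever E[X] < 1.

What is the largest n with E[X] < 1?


We need C(n, 6) · 2^{1 − 15} < 1, i.e. C(n, 6) < 2^{15 − 1} = 16384.
Check values of n near the boundary:
  n = 15: C(15, 6) = 5005; 5005 < 16384? YES
  n = 16: C(16, 6) = 8008; 8008 < 16384? YES
  n = 17: C(17, 6) = 12376; 12376 < 16384? YES
  n = 18: C(18, 6) = 18564; 18564 < 16384? NO
The largest n with C(n, 6) < 16384 is n = 17 (where E[X] = 1547/2048 ≈ 0.7554). Hence R(6, 6) > 17, i.e. R(6, 6) ≥ 18.

Largest n = 17; hence R(6, 6) > 17.


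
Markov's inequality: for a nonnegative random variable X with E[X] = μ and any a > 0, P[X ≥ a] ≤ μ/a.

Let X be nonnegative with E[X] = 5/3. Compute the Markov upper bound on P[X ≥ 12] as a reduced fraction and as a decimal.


μ = E[X] = 5/3, a = 12.
Markov: P[X ≥ 12] ≤ μ/a = (5/3)/12 = 5/36.
Numerically: ≈ 0.138889.
(Since a = 12 > μ = 1.666667, the bound 5/36 is < 1 and informative.)

P[X ≥ 12] ≤ 5/36 ≈ 0.138889.


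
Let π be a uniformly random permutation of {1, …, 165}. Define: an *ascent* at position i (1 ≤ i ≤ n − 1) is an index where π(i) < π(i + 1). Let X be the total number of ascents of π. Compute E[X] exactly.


Write X = Σ X_I over i = 1, …, 164, with X_I the indicator of one ascent.
There are 164 indicators.
For each fixed i, the pair (π(i), π(i+1)) is a uniformly random ordered pair of distinct values from {1, …, 165}; by symmetry P[π(i) < π(i+1)] = 1/2.
By linearity: E[X] = 164 · (1/2) = (165 − 1) · (1/2) = 82 ≈ 82.00000.

E[X] = 82 = 82.00000.


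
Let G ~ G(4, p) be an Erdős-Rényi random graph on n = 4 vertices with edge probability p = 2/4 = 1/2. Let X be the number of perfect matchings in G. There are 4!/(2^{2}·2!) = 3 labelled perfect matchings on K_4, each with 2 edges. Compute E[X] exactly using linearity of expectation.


K_4 has 4!/(2^{2}·2!) = 3 labelled perfect matchings.
For each such perfect matching H, let X_H = 1 if all 2 edges of H are present in G. Then P[X_H = 1] = p^{2} = (1/2)^{2} = 1/4.
Summing the indicators: E[X] = Σ_H E[X_H] = 3 · p^{2} = 3 · 1/4 = 3/4.
Numerically: E[X] ≈ 0.75.

E[X] = 3 · (1/2)^{2} = 3/4 ≈ 0.75.


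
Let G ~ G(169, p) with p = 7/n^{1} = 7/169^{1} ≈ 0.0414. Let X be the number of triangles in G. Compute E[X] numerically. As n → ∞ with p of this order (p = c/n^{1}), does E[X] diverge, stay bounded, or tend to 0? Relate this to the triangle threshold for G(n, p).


Number of potential triangles: C(169, 3) = 790244.
Each occurs with probability p³ ≈ (0.0414)³ ≈ 7.10614e-05.
By linearity: E[X] = C(169, 3)·p³ ≈ 790244 · 7.10614e-05 ≈ 56.156.
Here α = 1, so p = 7/n is exactly at the triangle threshold p ~ 1/n. Asymptotically E[X] → c³/6 = 7³/6 = 343/6 ≈ 57.167, a bounded constant. In this regime the triangle count is asymptotically Poisson(c³/6).

E[X] ≈ 56.156; in regime p = Θ(1/n^{1}) E[X] stays bounded (at the triangle threshold p ~ 1/n).


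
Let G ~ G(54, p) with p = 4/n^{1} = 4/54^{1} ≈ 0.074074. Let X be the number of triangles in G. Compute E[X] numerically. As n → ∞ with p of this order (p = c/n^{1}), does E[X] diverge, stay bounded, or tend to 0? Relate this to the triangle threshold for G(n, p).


Number of potential triangles: C(54, 3) = 24804.
Each occurs with probability p³ ≈ (0.074074)³ ≈ 4.0644211e-04.
By linearity: E[X] = C(54, 3)·p³ ≈ 24804 · 4.0644211e-04 ≈ 10.08139.
Here α = 1, so p = 4/n is exactly at the triangle threshold p ~ 1/n. Asymptotically E[X] → c³/6 = 4³/6 = 32/3 ≈ 10.66667, a bounded constant. In this regime the triangle count is asymptotically Poisson(c³/6).

E[X] ≈ 10.08139; in regime p = Θ(1/n^{1}) E[X] stays bounded (at the triangle threshold p ~ 1/n).


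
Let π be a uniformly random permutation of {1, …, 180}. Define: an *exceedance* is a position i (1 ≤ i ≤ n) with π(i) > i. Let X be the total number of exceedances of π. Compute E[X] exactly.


Write X = Σ_{i=1}^{180} X_i, where X_i = 1_{π(i) > i}.
For each fixed i, π(i) is uniform over {1, …, 180} (marginal of a uniform permutation), so P[π(i) > i] = (n − i)/n. Summing: Σ_{i=1}^{180} (n − i)/n = (0 + 1 + … + 179)/180 = 180(180 − 1)/(2·180) = (180 − 1)/2.
Hence E[X] = Σ_{i=1}^{180} (180 − i)/180 = 179/2 ≈ 89.500.

E[X] = 179/2 = 89.500.


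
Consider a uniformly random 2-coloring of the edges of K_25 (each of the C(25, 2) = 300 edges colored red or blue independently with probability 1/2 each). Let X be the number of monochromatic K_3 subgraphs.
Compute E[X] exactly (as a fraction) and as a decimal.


Let X = Σ_S X_S over the C(25, 3) = 2300 subsets S of size 3, where X_S = 1 if the K_3 on S is monochromatic.
For a fixed S, the K_3 on S has C(3, 2) = 3 edges. P[all 3 edges red] = (1/2)^3, and likewise for blue, so P[monochromatic] = 2·(1/2)^3 = 2^{1 − 3} = 1/4.
By linearity of expectation: E[X] = C(25, 3) · 2^{1 − 3} = 2300 · 1/4 = 575.
Numerically: E[X] ≈ 575.000.

E[X] = C(25,3)·2^(1−C(3,2)) = 575 ≈ 575.000.


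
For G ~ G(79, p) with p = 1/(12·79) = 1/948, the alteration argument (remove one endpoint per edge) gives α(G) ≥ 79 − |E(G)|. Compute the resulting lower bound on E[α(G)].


E[|E(G)|] = C(79, 2)·p = 3081 · (1/948) = 13/4.
E[α(G)] ≥ n − E[|E(G)|] = 79 − 13/4 = 303/4.
Numerically: ≈ 75.7500.
(This is only a lower bound; the true E[α(G)] may be larger.)

E[α(G)] ≥ 303/4 ≈ 75.7500.


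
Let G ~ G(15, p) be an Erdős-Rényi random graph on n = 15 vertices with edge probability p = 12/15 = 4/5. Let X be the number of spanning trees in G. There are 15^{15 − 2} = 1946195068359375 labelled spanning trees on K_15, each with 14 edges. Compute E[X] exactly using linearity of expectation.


K_15 has 15^{15 − 2} = 1946195068359375 labelled spanning trees.
For each such spanning tree H, let X_H = 1 if all 14 edges of H are present in G. Then P[X_H = 1] = p^{14} = (4/5)^{14} = 268435456/6103515625.
Summing the indicators: E[X] = Σ_H E[X_H] = 1946195068359375 · p^{14} = 1946195068359375 · 268435456/6103515625 = 427972821516288/5.
Numerically: E[X] ≈ 8.5595e+13.

E[X] = 1946195068359375 · (4/5)^{14} = 427972821516288/5 ≈ 8.5595e+13.


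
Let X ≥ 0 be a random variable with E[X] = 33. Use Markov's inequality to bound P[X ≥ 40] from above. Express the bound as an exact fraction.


μ = E[X] = 33, a = 40.
Markov: P[X ≥ 40] ≤ μ/a = (33)/40 = 33/40.
Numerically: ≈ 0.8250.
(Since a = 40 > μ = 33.0000, the bound 33/40 is < 1 and informative.)

P[X ≥ 40] ≤ 33/40 ≈ 0.8250.


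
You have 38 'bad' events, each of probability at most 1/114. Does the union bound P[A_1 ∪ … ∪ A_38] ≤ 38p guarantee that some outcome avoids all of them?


Union bound: P[∪_{i=1}^{38} A_i] ≤ Σ_i P[A_i] ≤ 38·p = 38·(1/114) = 1/3.
Numerically: 1/3 ≈ 0.3333333.
Is 1/3 < 1? YES.
Since P[∪ A_i] ≤ 1/3 < 1, the complement has P[∩ A_i^c] ≥ 1 − 1/3 = 2/3 > 0, so some outcome avoids every A_i.

38·p = 1/3 ≈ 0.3333333; existence CERTIFIED by the union bound.


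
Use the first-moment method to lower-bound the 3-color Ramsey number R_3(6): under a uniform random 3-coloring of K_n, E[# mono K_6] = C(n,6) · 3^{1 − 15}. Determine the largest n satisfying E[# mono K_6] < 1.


We need C(n, 6) · 3^{1 − 15} < 1, i.e. C(n, 6) < 3^{15 − 1} = 4782969.
Check values of n near the boundary:
  n = 38: C(38, 6) = 2760681; 2760681 < 4782969? YES
  n = 39: C(39, 6) = 3262623; 3262623 < 4782969? YES
  n = 40: C(40, 6) = 3838380; 3838380 < 4782969? YES
  n = 41: C(41, 6) = 4496388; 4496388 < 4782969? YES
  n = 42: C(42, 6) = 5245786; 5245786 < 4782969? NO
The largest n with C(n, 6) < 4782969 is n = 41 (where E[X] = 1498796/1594323 ≈ 0.940). Hence R_3(6) > 41, i.e. R_3(6) ≥ 42.

Largest n = 41; hence R_3(6) > 41.


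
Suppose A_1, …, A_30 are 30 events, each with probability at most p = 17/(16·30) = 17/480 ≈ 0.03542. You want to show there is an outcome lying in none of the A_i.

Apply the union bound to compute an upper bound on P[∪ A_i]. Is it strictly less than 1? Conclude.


Union bound: P[∪_{i=1}^{30} A_i] ≤ Σ_i P[A_i] ≤ 30·p = 30·(17/480) = 17/16.
Numerically: 17/16 ≈ 1.06250.
Is 17/16 < 1? NO.
Since the bound 17/16 is ≥ 1, the union bound is uninformative here; it does NOT by itself certify existence.

30·p = 17/16 ≈ 1.06250; existence NOT certified by the union bound.


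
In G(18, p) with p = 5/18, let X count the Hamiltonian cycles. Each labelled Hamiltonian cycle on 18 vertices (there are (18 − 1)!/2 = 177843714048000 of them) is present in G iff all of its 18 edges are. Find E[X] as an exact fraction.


K_18 has (18 − 1)!/2 = 177843714048000 labelled Hamiltonian cycles.
For each such Hamiltonian cycle H, let X_H = 1 if all 18 edges of H are present in G. Then P[X_H = 1] = p^{18} = (5/18)^{18} = 3814697265625/39346408075296537575424.
By linearity: E[X] = Σ_H E[X_H] = 177843714048000 · p^{18} = 177843714048000 · 3814697265625/39346408075296537575424 = 56800365447998046875/3294258113514384.
Numerically: E[X] ≈ 1.72e+04.

E[X] = 177843714048000 · (5/18)^{18} = 56800365447998046875/3294258113514384 ≈ 1.72e+04.


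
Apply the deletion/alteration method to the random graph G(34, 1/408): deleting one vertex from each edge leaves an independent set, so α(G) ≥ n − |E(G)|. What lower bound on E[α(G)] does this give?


E[|E(G)|] = C(34, 2)·p = 561 · (1/408) = 11/8.
E[α(G)] ≥ n − E[|E(G)|] = 34 − 11/8 = 261/8.
Numerically: ≈ 32.625.
(This is only a lower bound; the true E[α(G)] may be larger.)

E[α(G)] ≥ 261/8 ≈ 32.625.


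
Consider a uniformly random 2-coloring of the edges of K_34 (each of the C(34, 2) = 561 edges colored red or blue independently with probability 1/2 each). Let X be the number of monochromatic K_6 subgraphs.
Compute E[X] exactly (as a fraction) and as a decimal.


Let X = Σ_S X_S over the C(34, 6) = 1344904 subsets S of size 6, where X_S = 1 if the K_6 on S is monochromatic.
For a fixed S, the K_6 on S has C(6, 2) = 15 edges. P[all 15 edges red] = (1/2)^15, and likewise for blue, so P[monochromatic] = 2·(1/2)^15 = 2^{1 − 15} = 1/16384.
Summing: E[X] = C(34, 6) · 2^{1 − 15} = 1344904 · 1/16384 = 168113/2048.
Numerically: E[X] ≈ 82.08643.

E[X] = C(34,6)·2^(1−C(6,2)) = 168113/2048 ≈ 82.08643.


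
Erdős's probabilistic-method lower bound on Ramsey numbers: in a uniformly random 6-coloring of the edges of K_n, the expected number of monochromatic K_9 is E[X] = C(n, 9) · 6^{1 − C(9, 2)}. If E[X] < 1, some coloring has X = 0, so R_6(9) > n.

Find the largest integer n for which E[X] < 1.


We need C(n, 9) · 6^{1 − 36} < 1, i.e. C(n, 9) < 6^{36 − 1} = 1719070799748422591028658176.
Check values of n near the boundary:
  n = 4403: C(4403, 9) = 1699894433046281918452233150; 1699894433046281918452233150 < 1719070799748422591028658176? YES
  n = 4404: C(4404, 9) = 1703375445537161676647015880; 1703375445537161676647015880 < 1719070799748422591028658176? YES
  n = 4405: C(4405, 9) = 1706862792900636302463627150; 1706862792900636302463627150 < 1719070799748422591028658176? YES
  n = 4406: C(4406, 9) = 1710356485221788389505285700; 1710356485221788389505285700 < 1719070799748422591028658176? YES
  n = 4407: C(4407, 9) = 1713856532599459170657070050; 1713856532599459170657070050 < 1719070799748422591028658176? YES
  n = 4408: C(4408, 9) = 1717362945146264156457459600; 1717362945146264156457459600 < 1719070799748422591028658176? YES
  n = 4409: C(4409, 9) = 1720875732988608787686577131; 1720875732988608787686577131 < 1719070799748422591028658176? NO
  n = 4410: C(4410, 9) = 1724394906266704102180823710; 1724394906266704102180823710 < 1719070799748422591028658176? NO
  n = 4411: C(4411, 9) = 1727920475134582415883601405; 1727920475134582415883601405 < 1719070799748422591028658176? NO
The largest n with C(n, 9) < 1719070799748422591028658176 is n = 4408 (where E[X] = 35778394690547169926197075/35813974994758803979763712 ≈ 0.99901). Hence R_6(9) > 4408, i.e. R_6(9) ≥ 4409.

Largest n = 4408; hence R_6(9) > 4408.


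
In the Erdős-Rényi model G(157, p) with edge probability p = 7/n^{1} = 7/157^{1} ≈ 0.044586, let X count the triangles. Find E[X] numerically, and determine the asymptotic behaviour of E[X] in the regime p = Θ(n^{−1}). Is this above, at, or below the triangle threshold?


Number of potential triangles: C(157, 3) = 632710.
Each occurs with probability p³ ≈ (0.044586)³ ≈ 8.8632942e-05.
By linearity: E[X] = C(157, 3)·p³ ≈ 632710 · 8.8632942e-05 ≈ 56.07895.
Here α = 1, so p = 7/n is exactly at the triangle threshold p ~ 1/n. Asymptotically E[X] → c³/6 = 7³/6 = 343/6 ≈ 57.16667, a bounded constant. In this regime the triangle count is asymptotically Poisson(c³/6).

E[X] ≈ 56.07895; in regime p = Θ(1/n^{1}) E[X] stays bounded (at the triangle threshold p ~ 1/n).


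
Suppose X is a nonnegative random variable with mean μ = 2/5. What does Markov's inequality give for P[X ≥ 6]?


μ = E[X] = 2/5, a = 6.
Markov: P[X ≥ 6] ≤ μ/a = (2/5)/6 = 1/15.
Numerically: ≈ 0.067.
(Since a = 6 > μ = 0.400, the bound 1/15 is < 1 and informative.)

P[X ≥ 6] ≤ 1/15 ≈ 0.067.


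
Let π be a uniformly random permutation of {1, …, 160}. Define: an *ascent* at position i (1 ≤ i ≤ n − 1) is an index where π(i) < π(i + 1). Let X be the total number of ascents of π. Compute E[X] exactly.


Write X = Σ X_I over i = 1, …, 159, with X_I the indicator of one ascent.
There are 159 indicators.
For each fixed i, the pair (π(i), π(i+1)) is a uniformly random ordered pair of distinct values from {1, …, 160}; by symmetry P[π(i) < π(i+1)] = 1/2.
By linearity: E[X] = 159 · (1/2) = (160 − 1) · (1/2) = 159/2 ≈ 79.500.

E[X] = 159/2 = 79.500.


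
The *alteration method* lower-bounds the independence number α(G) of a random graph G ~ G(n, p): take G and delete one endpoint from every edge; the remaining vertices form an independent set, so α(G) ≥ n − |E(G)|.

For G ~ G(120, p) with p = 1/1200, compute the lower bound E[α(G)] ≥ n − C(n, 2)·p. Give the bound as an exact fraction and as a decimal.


E[|E(G)|] = C(120, 2)·p = 7140 · (1/1200) = 119/20.
E[α(G)] ≥ n − E[|E(G)|] = 120 − 119/20 = 2281/20.
Numerically: ≈ 114.050000.
(This is only a lower bound; the true E[α(G)] may be larger.)

E[α(G)] ≥ 2281/20 ≈ 114.050000.


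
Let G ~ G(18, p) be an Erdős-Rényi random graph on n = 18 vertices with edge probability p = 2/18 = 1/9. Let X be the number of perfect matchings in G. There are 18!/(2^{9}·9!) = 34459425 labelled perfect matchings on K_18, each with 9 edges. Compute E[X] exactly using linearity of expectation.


K_18 has 18!/(2^{9}·9!) = 34459425 labelled perfect matchings.
For each such perfect matching H, let X_H = 1 if all 9 edges of H are present in G. Then P[X_H = 1] = p^{9} = (1/9)^{9} = 1/387420489.
Summing the indicators: E[X] = Σ_H E[X_H] = 34459425 · p^{9} = 34459425 · 1/387420489 = 425425/4782969.
Numerically: E[X] ≈ 0.08895.

E[X] = 34459425 · (1/9)^{9} = 425425/4782969 ≈ 0.08895.


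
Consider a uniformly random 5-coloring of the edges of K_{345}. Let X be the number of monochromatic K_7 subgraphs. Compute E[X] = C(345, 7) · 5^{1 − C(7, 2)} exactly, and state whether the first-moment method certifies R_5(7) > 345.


E[X] = C(345, 7) · 5^{1 − 21} = 108567596033820 · 5^{−20} = 108567596033820/95367431640625.
As a reduced fraction: E[X] = 21713519206764/19073486328125 ≈ 1.138414.
Is E[X] < 1? NO.
Since E[X] ≥ 1, the first-moment bound is inconclusive at n = 345; it does NOT by itself certify R_5(7) > 345.

E[X] = 21713519206764/19073486328125 ≈ 1.138414; E[X] ≥ 1; first-moment method inconclusive here.


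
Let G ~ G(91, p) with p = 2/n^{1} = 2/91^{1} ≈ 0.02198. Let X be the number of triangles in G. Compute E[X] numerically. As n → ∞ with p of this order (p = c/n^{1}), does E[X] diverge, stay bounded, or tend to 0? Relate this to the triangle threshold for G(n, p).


Number of potential triangles: C(91, 3) = 121485.
Each occurs with probability p³ ≈ (0.02198)³ ≈ 1.061612e-05.
By linearity: E[X] = C(91, 3)·p³ ≈ 121485 · 1.061612e-05 ≈ 1.2897.
Here α = 1, so p = 2/n is exactly at the triangle threshold p ~ 1/n. Asymptotically E[X] → c³/6 = 2³/6 = 4/3 ≈ 1.3333, a bounded constant. In this regime the triangle count is asymptotically Poisson(c³/6).

E[X] ≈ 1.2897; in regime p = Θ(1/n^{1}) E[X] stays bounded (at the triangle threshold p ~ 1/n).


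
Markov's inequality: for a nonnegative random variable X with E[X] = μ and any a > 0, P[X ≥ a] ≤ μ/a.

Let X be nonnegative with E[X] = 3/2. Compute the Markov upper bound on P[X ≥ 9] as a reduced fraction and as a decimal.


μ = E[X] = 3/2, a = 9.
Markov: P[X ≥ 9] ≤ μ/a = (3/2)/9 = 1/6.
Numerically: ≈ 0.167.
(Since a = 9 > μ = 1.500, the bound 1/6 is < 1 and informative.)

P[X ≥ 9] ≤ 1/6 ≈ 0.167.


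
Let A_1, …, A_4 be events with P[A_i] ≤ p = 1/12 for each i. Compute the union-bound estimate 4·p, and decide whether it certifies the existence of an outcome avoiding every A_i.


Union bound: P[∪_{i=1}^{4} A_i] ≤ Σ_i P[A_i] ≤ 4·p = 4·(1/12) = 1/3.
Numerically: 1/3 ≈ 0.333.
Is 1/3 < 1? YES.
Since P[∪ A_i] ≤ 1/3 < 1, the complement has P[∩ A_i^c] ≥ 1 − 1/3 = 2/3 > 0, so some outcome avoids every A_i.

4·p = 1/3 ≈ 0.333; existence CERTIFIED by the union bound.


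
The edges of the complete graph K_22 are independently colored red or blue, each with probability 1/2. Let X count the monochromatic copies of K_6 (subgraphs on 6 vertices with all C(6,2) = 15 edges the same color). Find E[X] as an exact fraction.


Let X = Σ_S X_S over the C(22, 6) = 74613 subsets S of size 6, where X_S = 1 if the K_6 on S is monochromatic.
For a fixed S, the K_6 on S has C(6, 2) = 15 edges. P[all 15 edges red] = (1/2)^15, and likewise for blue, so P[monochromatic] = 2·(1/2)^15 = 2^{1 − 15} = 1/16384.
By linearity: E[X] = C(22, 6) · 2^{1 − 15} = 74613 · 1/16384 = 74613/16384.
Numerically: E[X] ≈ 4.5540.

E[X] = C(22,6)·2^(1−C(6,2)) = 74613/16384 ≈ 4.5540.


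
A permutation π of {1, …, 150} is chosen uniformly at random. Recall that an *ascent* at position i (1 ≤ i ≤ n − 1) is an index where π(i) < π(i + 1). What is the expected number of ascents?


Write X = Σ X_I over i = 1, …, 149, with X_I the indicator of one ascent.
There are 149 indicators.
For each fixed i, the pair (π(i), π(i+1)) is a uniformly random ordered pair of distinct values from {1, …, 150}; by symmetry P[π(i) < π(i+1)] = 1/2.
By linearity: E[X] = 149 · (1/2) = (150 − 1) · (1/2) = 149/2 ≈ 74.500000.

E[X] = 149/2 = 74.500000.


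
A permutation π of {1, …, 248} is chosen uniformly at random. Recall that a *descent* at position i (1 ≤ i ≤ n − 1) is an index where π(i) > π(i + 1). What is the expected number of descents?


Write X = Σ X_I over i = 1, …, 247, with X_I the indicator of one descent.
There are 247 indicators.
For each fixed i, the pair (π(i), π(i+1)) is a uniformly random ordered pair of distinct values from {1, …, 248}; by symmetry P[π(i) > π(i+1)] = 1/2.
By linearity: E[X] = 247 · (1/2) = (248 − 1) · (1/2) = 247/2 ≈ 123.5000.

E[X] = 247/2 = 123.5000.


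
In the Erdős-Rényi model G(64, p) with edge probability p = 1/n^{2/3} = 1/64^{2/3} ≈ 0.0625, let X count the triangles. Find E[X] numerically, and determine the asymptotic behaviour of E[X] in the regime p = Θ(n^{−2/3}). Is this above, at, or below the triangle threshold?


Number of potential triangles: C(64, 3) = 41664.
Each occurs with probability p³ ≈ (0.0625)³ ≈ 2.44141e-04.
By linearity: E[X] = C(64, 3)·p³ ≈ 41664 · 2.44141e-04 ≈ 10.172.
Since α = 2/3 < 1, p = c/n^{2/3} ≫ 1/n is above the triangle threshold p ~ 1/n. Asymptotically E[X] ~ (c³/6)·n^{3(1−α)} = (1³/6)·n^{1} → ∞; triangles are abundant w.h.p.

E[X] ≈ 10.172; in regime p = Θ(1/n^{2/3}) E[X] diverges (above the triangle threshold p ~ 1/n).


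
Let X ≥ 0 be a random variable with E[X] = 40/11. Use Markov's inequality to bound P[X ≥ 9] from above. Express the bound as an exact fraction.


μ = E[X] = 40/11, a = 9.
Markov: P[X ≥ 9] ≤ μ/a = (40/11)/9 = 40/99.
Numerically: ≈ 0.4040.
(Since a = 9 > μ = 3.6364, the bound 40/99 is < 1 and informative.)

P[X ≥ 9] ≤ 40/99 ≈ 0.4040.


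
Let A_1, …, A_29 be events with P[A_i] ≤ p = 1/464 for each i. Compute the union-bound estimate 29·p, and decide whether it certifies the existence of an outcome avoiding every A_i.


Union bound: P[∪_{i=1}^{29} A_i] ≤ Σ_i P[A_i] ≤ 29·p = 29·(1/464) = 1/16.
Numerically: 1/16 ≈ 0.062.
Is 1/16 < 1? YES.
Since P[∪ A_i] ≤ 1/16 < 1, the complement has P[∩ A_i^c] ≥ 1 − 1/16 = 15/16 > 0, so some outcome avoids every A_i.

29·p = 1/16 ≈ 0.062; existence CERTIFIED by the union bound.


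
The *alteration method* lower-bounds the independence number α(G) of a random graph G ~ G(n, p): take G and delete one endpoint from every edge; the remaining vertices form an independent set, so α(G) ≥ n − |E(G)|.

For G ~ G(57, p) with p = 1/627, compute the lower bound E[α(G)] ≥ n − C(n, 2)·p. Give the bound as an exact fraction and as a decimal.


E[|E(G)|] = C(57, 2)·p = 1596 · (1/627) = 28/11.
E[α(G)] ≥ n − E[|E(G)|] = 57 − 28/11 = 599/11.
Numerically: ≈ 54.4545.
(This is only a lower bound; the true E[α(G)] may be larger.)

E[α(G)] ≥ 599/11 ≈ 54.4545.


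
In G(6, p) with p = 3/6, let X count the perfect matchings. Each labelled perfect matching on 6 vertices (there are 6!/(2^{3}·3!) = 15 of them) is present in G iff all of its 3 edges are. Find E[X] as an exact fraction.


K_6 has 6!/(2^{3}·3!) = 15 labelled perfect matchings.
For each such perfect matching H, let X_H = 1 if all 3 edges of H are present in G. Then P[X_H = 1] = p^{3} = (1/2)^{3} = 1/8.
Summing the indicators: E[X] = Σ_H E[X_H] = 15 · p^{3} = 15 · 1/8 = 15/8.
Numerically: E[X] ≈ 1.875.

E[X] = 15 · (1/2)^{3} = 15/8 ≈ 1.875.


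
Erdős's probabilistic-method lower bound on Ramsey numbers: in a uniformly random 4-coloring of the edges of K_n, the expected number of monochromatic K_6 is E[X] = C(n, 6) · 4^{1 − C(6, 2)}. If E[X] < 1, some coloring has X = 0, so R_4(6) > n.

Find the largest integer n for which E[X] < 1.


We need C(n, 6) · 4^{1 − 15} < 1, i.e. C(n, 6) < 4^{15 − 1} = 268435456.
Check values of n near the boundary:
  n = 72: C(72, 6) = 156238908; 156238908 < 268435456? YES
  n = 73: C(73, 6) = 170230452; 170230452 < 268435456? YES
  n = 74: C(74, 6) = 185250786; 185250786 < 268435456? YES
  n = 75: C(75, 6) = 201359550; 201359550 < 268435456? YES
  n = 76: C(76, 6) = 218618940; 218618940 < 268435456? YES
  n = 77: C(77, 6) = 237093780; 237093780 < 268435456? YES
  n = 78: C(78, 6) = 256851595; 256851595 < 268435456? YES
  n = 79: C(79, 6) = 277962685; 277962685 < 268435456? NO
  n = 80: C(80, 6) = 300500200; 300500200 < 268435456? NO
  n = 81: C(81, 6) = 324540216; 324540216 < 268435456? NO
The largest n with C(n, 6) < 268435456 is n = 78 (where E[X] = 256851595/268435456 ≈ 0.9568468). Hence R_4(6) > 78, i.e. R_4(6) ≥ 79.

Largest n = 78; hence R_4(6) > 78.


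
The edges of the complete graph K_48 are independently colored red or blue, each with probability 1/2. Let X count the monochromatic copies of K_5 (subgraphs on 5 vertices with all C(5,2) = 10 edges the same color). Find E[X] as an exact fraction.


Let X = Σ_S X_S over the C(48, 5) = 1712304 subsets S of size 5, where X_S = 1 if the K_5 on S is monochromatic.
For a fixed S, the K_5 on S has C(5, 2) = 10 edges. P[all 10 edges red] = (1/2)^10, and likewise for blue, so P[monochromatic] = 2·(1/2)^10 = 2^{1 − 10} = 1/512.
By linearity: E[X] = C(48, 5) · 2^{1 − 10} = 1712304 · 1/512 = 107019/32.
Numerically: E[X] ≈ 3344.3438.

E[X] = C(48,5)·2^(1−C(5,2)) = 107019/32 ≈ 3344.3438.


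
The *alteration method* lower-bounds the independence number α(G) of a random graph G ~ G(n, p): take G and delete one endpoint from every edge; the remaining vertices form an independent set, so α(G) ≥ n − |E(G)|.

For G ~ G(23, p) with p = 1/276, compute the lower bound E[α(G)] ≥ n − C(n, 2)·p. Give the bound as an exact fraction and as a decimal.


E[|E(G)|] = C(23, 2)·p = 253 · (1/276) = 11/12.
E[α(G)] ≥ n − E[|E(G)|] = 23 − 11/12 = 265/12.
Numerically: ≈ 22.0833.
(This is only a lower bound; the true E[α(G)] may be larger.)

E[α(G)] ≥ 265/12 ≈ 22.0833.


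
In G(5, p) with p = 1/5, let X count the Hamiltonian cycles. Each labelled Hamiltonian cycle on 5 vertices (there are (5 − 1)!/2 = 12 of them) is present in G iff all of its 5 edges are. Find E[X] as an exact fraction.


K_5 has (5 − 1)!/2 = 12 labelled Hamiltonian cycles.
For each such Hamiltonian cycle H, let X_H = 1 if all 5 edges of H are present in G. Then P[X_H = 1] = p^{5} = (1/5)^{5} = 1/3125.
By linearity: E[X] = Σ_H E[X_H] = 12 · p^{5} = 12 · 1/3125 = 12/3125.
Numerically: E[X] ≈ 0.00384.

E[X] = 12 · (1/5)^{5} = 12/3125 ≈ 0.00384.


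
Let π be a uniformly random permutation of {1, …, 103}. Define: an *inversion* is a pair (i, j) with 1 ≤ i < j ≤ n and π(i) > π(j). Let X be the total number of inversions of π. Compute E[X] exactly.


Write X = Σ X_I over the C(103, 2) = 5253 pairs i < j, with X_I the indicator of one inversion.
There are 5253 indicators.
For each fixed pair i < j, the values π(i) and π(j) are two distinct elements of {1, …, 103} in uniformly random order; by symmetry P[π(i) > π(j)] = 1/2.
By linearity: E[X] = 5253 · (1/2) = C(103, 2) · (1/2) = 5253/2 = 5253/2 ≈ 2626.5000.

E[X] = 5253/2 = 2626.5000.


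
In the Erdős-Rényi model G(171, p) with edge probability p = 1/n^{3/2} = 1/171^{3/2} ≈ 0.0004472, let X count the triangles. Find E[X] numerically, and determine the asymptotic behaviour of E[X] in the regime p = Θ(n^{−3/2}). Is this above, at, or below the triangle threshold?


Number of potential triangles: C(171, 3) = 818805.
Each occurs with probability p³ ≈ (0.0004472)³ ≈ 8.9437058e-11.
By linearity: E[X] = C(171, 3)·p³ ≈ 818805 · 8.9437058e-11 ≈ 0.00007.
Since α = 3/2 > 1, p = c/n^{3/2} = o(1/n) is below the triangle threshold p ~ 1/n. Asymptotically E[X] ~ (c³/6)·n^{3(1−α)} = (1³/6)·n^{-1.5} → 0, so by Markov's inequality G has no triangles w.h.p.

E[X] ≈ 0.00007; in regime p = Θ(1/n^{3/2}) E[X] tends to 0 (below the triangle threshold p ~ 1/n).


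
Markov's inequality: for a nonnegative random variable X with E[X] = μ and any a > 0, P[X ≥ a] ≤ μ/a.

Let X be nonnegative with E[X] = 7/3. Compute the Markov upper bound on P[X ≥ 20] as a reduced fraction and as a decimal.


μ = E[X] = 7/3, a = 20.
Markov: P[X ≥ 20] ≤ μ/a = (7/3)/20 = 7/60.
Numerically: ≈ 0.1167.
(Since a = 20 > μ = 2.3333, the bound 7/60 is < 1 and informative.)

P[X ≥ 20] ≤ 7/60 ≈ 0.1167.


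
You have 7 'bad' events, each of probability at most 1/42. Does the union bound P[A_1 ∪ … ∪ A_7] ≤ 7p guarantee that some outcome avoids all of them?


Union bound: P[∪_{i=1}^{7} A_i] ≤ Σ_i P[A_i] ≤ 7·p = 7·(1/42) = 1/6.
Numerically: 1/6 ≈ 0.167.
Is 1/6 < 1? YES.
Since P[∪ A_i] ≤ 1/6 < 1, the complement has P[∩ A_i^c] ≥ 1 − 1/6 = 5/6 > 0, so some outcome avoids every A_i.

7·p = 1/6 ≈ 0.167; existence CERTIFIED by the union bound.


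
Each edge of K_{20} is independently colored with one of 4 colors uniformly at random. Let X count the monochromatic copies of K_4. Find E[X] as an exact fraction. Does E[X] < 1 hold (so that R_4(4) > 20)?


E[X] = C(20, 4) · 4^{1 − 6} = 4845 · 4^{−5} = 4845/1024.
As a reduced fraction: E[X] = 4845/1024 ≈ 4.731445.
Is E[X] < 1? NO.
Since E[X] ≥ 1, the first-moment bound is inconclusive at n = 20; it does NOT by itself certify R_4(4) > 20.

E[X] = 4845/1024 ≈ 4.731445; E[X] ≥ 1; first-moment method inconclusive here.


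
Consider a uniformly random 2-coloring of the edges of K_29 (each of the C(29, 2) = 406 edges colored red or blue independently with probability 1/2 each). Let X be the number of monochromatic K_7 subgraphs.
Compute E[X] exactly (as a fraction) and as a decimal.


Let X = Σ_S X_S over the C(29, 7) = 1560780 subsets S of size 7, where X_S = 1 if the K_7 on S is monochromatic.
For a fixed S, the K_7 on S has C(7, 2) = 21 edges. P[all 21 edges red] = (1/2)^21, and likewise for blue, so P[monochromatic] = 2·(1/2)^21 = 2^{1 − 21} = 1/1048576.
Summing: E[X] = C(29, 7) · 2^{1 − 21} = 1560780 · 1/1048576 = 390195/262144.
Numerically: E[X] ≈ 1.48848.

E[X] = C(29,7)·2^(1−C(7,2)) = 390195/262144 ≈ 1.48848.


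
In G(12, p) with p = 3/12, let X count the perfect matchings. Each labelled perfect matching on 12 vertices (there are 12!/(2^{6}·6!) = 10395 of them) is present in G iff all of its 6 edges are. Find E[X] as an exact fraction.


K_12 has 12!/(2^{6}·6!) = 10395 labelled perfect matchings.
For each such perfect matching H, let X_H = 1 if all 6 edges of H are present in G. Then P[X_H = 1] = p^{6} = (1/4)^{6} = 1/4096.
Summing the indicators: E[X] = Σ_H E[X_H] = 10395 · p^{6} = 10395 · 1/4096 = 10395/4096.
Numerically: E[X] ≈ 2.538.

E[X] = 10395 · (1/4)^{6} = 10395/4096 ≈ 2.538.


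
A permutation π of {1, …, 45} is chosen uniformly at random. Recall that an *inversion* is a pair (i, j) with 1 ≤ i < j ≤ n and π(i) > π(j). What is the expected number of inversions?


Write X = Σ X_I over the C(45, 2) = 990 pairs i < j, with X_I the indicator of one inversion.
There are 990 indicators.
For each fixed pair i < j, the values π(i) and π(j) are two distinct elements of {1, …, 45} in uniformly random order; by symmetry P[π(i) > π(j)] = 1/2.
By linearity: E[X] = 990 · (1/2) = C(45, 2) · (1/2) = 990/2 = 495 ≈ 495.0000.

E[X] = 495 = 495.0000.


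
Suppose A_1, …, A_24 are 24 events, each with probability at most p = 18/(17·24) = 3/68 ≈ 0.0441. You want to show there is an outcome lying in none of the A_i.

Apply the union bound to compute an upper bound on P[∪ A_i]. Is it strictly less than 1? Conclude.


Union bound: P[∪_{i=1}^{24} A_i] ≤ Σ_i P[A_i] ≤ 24·p = 24·(3/68) = 18/17.
Numerically: 18/17 ≈ 1.0588.
Is 18/17 < 1? NO.
Since the bound 18/17 is ≥ 1, the union bound is uninformative here; it does NOT by itself certify existence.

24·p = 18/17 ≈ 1.0588; existence NOT certified by the union bound.


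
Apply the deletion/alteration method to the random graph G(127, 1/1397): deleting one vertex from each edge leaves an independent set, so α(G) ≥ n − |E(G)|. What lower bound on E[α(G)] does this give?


E[|E(G)|] = C(127, 2)·p = 8001 · (1/1397) = 63/11.
E[α(G)] ≥ n − E[|E(G)|] = 127 − 63/11 = 1334/11.
Numerically: ≈ 121.2727.
(This is only a lower bound; the true E[α(G)] may be larger.)

E[α(G)] ≥ 1334/11 ≈ 121.2727.


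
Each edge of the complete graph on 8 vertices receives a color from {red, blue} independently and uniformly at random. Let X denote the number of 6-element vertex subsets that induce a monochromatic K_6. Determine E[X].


Let X = Σ_S X_S over the C(8, 6) = 28 subsets S of size 6, where X_S = 1 if the K_6 on S is monochromatic.
For a fixed S, the K_6 on S has C(6, 2) = 15 edges. P[all 15 edges red] = (1/2)^15, and likewise for blue, so P[monochromatic] = 2·(1/2)^15 = 2^{1 − 15} = 1/16384.
By linearity: E[X] = C(8, 6) · 2^{1 − 15} = 28 · 1/16384 = 7/4096.
Numerically: E[X] ≈ 0.001709.

E[X] = C(8,6)·2^(1−C(6,2)) = 7/4096 ≈ 0.001709.


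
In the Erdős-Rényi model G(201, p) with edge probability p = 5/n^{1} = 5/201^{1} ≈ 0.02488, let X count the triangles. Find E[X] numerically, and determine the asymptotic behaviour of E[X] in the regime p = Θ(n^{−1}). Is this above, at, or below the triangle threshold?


Number of potential triangles: C(201, 3) = 1333300.
Each occurs with probability p³ ≈ (0.02488)³ ≈ 1.539295e-05.
By linearity: E[X] = C(201, 3)·p³ ≈ 1333300 · 1.539295e-05 ≈ 20.5234.
Here α = 1, so p = 5/n is exactly at the triangle threshold p ~ 1/n. Asymptotically E[X] → c³/6 = 5³/6 = 125/6 ≈ 20.8333, a bounded constant. In this regime the triangle count is asymptotically Poisson(c³/6).

E[X] ≈ 20.5234; in regime p = Θ(1/n^{1}) E[X] stays bounded (at the triangle threshold p ~ 1/n).


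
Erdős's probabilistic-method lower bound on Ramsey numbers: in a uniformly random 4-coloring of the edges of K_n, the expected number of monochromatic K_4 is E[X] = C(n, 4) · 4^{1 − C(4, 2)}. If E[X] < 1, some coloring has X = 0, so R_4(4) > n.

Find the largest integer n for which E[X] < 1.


We need C(n, 4) · 4^{1 − 6} < 1, i.e. C(n, 4) < 4^{6 − 1} = 1024.
Check values of n near the boundary:
  n = 13: C(13, 4) = 715; 715 < 1024? YES
  n = 14: C(14, 4) = 1001; 1001 < 1024? YES
  n = 15: C(15, 4) = 1365; 1365 < 1024? NO
  n = 16: C(16, 4) = 1820; 1820 < 1024? NO
  n = 17: C(17, 4) = 2380; 2380 < 1024? NO
The largest n with C(n, 4) < 1024 is n = 14 (where E[X] = 1001/1024 ≈ 0.9775). Hence R_4(4) > 14, i.e. R_4(4) ≥ 15.

Largest n = 14; hence R_4(4) > 14.


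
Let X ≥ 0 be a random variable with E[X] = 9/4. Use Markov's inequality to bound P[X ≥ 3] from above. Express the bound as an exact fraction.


μ = E[X] = 9/4, a = 3.
Markov: P[X ≥ 3] ≤ μ/a = (9/4)/3 = 3/4.
Numerically: ≈ 0.750000.
(Since a = 3 > μ = 2.250000, the bound 3/4 is < 1 and informative.)

P[X ≥ 3] ≤ 3/4 ≈ 0.750000.


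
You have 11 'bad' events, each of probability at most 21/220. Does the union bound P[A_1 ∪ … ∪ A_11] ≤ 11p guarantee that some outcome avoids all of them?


Union bound: P[∪_{i=1}^{11} A_i] ≤ Σ_i P[A_i] ≤ 11·p = 11·(21/220) = 21/20.
Numerically: 21/20 ≈ 1.050.
Is 21/20 < 1? NO.
Since the bound 21/20 is ≥ 1, the union bound is uninformative here; it does NOT by itself certify existence.

11·p = 21/20 ≈ 1.050; existence NOT certified by the union bound.


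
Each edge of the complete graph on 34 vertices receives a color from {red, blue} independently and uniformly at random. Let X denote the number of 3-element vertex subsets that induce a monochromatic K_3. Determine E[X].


Let X = Σ_S X_S over the C(34, 3) = 5984 subsets S of size 3, where X_S = 1 if the K_3 on S is monochromatic.
For a fixed S, the K_3 on S has C(3, 2) = 3 edges. P[all 3 edges red] = (1/2)^3, and likewise for blue, so P[monochromatic] = 2·(1/2)^3 = 2^{1 − 3} = 1/4.
By linearity: E[X] = C(34, 3) · 2^{1 − 3} = 5984 · 1/4 = 1496.
Numerically: E[X] ≈ 1496.0000.

E[X] = C(34,3)·2^(1−C(3,2)) = 1496 ≈ 1496.0000.


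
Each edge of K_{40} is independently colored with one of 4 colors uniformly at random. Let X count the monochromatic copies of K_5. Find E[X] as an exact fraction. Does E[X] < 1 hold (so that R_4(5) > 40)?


E[X] = C(40, 5) · 4^{1 − 10} = 658008 · 4^{−9} = 658008/262144.
As a reduced fraction: E[X] = 82251/32768 ≈ 2.510.
Is E[X] < 1? NO.
Since E[X] ≥ 1, the first-moment bound is inconclusive at n = 40; it does NOT by itself certify R_4(5) > 40.

E[X] = 82251/32768 ≈ 2.510; E[X] ≥ 1; first-moment method inconclusive here.


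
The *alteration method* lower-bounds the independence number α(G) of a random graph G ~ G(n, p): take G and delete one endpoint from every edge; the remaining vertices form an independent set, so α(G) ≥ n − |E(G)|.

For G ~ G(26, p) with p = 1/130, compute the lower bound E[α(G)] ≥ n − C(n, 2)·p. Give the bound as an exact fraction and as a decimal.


E[|E(G)|] = C(26, 2)·p = 325 · (1/130) = 5/2.
E[α(G)] ≥ n − E[|E(G)|] = 26 − 5/2 = 47/2.
Numerically: ≈ 23.5000.
(This is only a lower bound; the true E[α(G)] may be larger.)

E[α(G)] ≥ 47/2 ≈ 23.5000.


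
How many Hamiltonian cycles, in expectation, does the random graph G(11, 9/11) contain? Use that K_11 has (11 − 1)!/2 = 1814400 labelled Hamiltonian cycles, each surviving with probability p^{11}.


K_11 has (11 − 1)!/2 = 1814400 labelled Hamiltonian cycles.
For each such Hamiltonian cycle H, let X_H = 1 if all 11 edges of H are present in G. Then P[X_H = 1] = p^{11} = (9/11)^{11} = 31381059609/285311670611.
By linearity of expectation: E[X] = Σ_H E[X_H] = 1814400 · p^{11} = 1814400 · 31381059609/285311670611 = 56937794554569600/285311670611.
Numerically: E[X] ≈ 199563.

E[X] = 1814400 · (9/11)^{11} = 56937794554569600/285311670611 ≈ 199563.


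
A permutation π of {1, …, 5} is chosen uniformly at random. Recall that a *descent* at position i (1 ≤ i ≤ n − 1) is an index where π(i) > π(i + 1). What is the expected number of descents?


Write X = Σ X_I over i = 1, …, 4, with X_I the indicator of one descent.
There are 4 indicators.
For each fixed i, the pair (π(i), π(i+1)) is a uniformly random ordered pair of distinct values from {1, …, 5}; by symmetry P[π(i) > π(i+1)] = 1/2.
By linearity: E[X] = 4 · (1/2) = (5 − 1) · (1/2) = 2 ≈ 2.00000.

E[X] = 2 = 2.00000.


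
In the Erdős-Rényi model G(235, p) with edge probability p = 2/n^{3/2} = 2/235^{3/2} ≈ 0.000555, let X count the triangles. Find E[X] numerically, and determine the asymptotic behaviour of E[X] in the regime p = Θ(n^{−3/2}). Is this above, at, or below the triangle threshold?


Number of potential triangles: C(235, 3) = 2135445.
Each occurs with probability p³ ≈ (0.000555)³ ≈ 1.71114e-10.
By linearity: E[X] = C(235, 3)·p³ ≈ 2135445 · 1.71114e-10 ≈ 0.000.
Since α = 3/2 > 1, p = c/n^{3/2} = o(1/n) is below the triangle threshold p ~ 1/n. Asymptotically E[X] ~ (c³/6)·n^{3(1−α)} = (2³/6)·n^{-1.5} → 0, so by Markov's inequality G has no triangles w.h.p.

E[X] ≈ 0.000; in regime p = Θ(1/n^{3/2}) E[X] tends to 0 (below the triangle threshold p ~ 1/n).


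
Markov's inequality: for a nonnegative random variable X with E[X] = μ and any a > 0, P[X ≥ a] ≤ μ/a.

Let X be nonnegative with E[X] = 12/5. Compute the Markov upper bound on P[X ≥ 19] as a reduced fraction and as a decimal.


μ = E[X] = 12/5, a = 19.
Markov: P[X ≥ 19] ≤ μ/a = (12/5)/19 = 12/95.
Numerically: ≈ 0.12632.
(Since a = 19 > μ = 2.40000, the bound 12/95 is < 1 and informative.)

P[X ≥ 19] ≤ 12/95 ≈ 0.12632.


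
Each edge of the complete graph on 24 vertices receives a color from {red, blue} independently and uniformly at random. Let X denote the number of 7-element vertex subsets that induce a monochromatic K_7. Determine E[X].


Let X = Σ_S X_S over the C(24, 7) = 346104 subsets S of size 7, where X_S = 1 if the K_7 on S is monochromatic.
For a fixed S, the K_7 on S has C(7, 2) = 21 edges. P[all 21 edges red] = (1/2)^21, and likewise for blue, so P[monochromatic] = 2·(1/2)^21 = 2^{1 − 21} = 1/1048576.
By linearity of expectation: E[X] = C(24, 7) · 2^{1 − 21} = 346104 · 1/1048576 = 43263/131072.
Numerically: E[X] ≈ 0.33007.

E[X] = C(24,7)·2^(1−C(7,2)) = 43263/131072 ≈ 0.33007.
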